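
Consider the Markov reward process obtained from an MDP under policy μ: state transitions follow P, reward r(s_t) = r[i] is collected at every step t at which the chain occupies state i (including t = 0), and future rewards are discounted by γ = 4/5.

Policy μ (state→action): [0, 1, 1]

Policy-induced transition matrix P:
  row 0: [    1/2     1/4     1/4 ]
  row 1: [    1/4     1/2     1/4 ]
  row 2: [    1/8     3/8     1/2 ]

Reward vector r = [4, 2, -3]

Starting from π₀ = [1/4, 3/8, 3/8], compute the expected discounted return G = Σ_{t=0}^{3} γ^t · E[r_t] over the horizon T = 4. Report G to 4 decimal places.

t=0: π = [0.2500, 0.3750, 0.3750], E[r] = 0.6250, γ^t·E[r] = 0.625000, running G = 0.625000
t=1: π = [0.2656, 0.3906, 0.3438], E[r] = 0.8125, γ^t·E[r] = 0.650000, running G = 1.275000
t=2: π = [0.2734, 0.3906, 0.3359], E[r] = 0.8672, γ^t·E[r] = 0.555000, running G = 1.830000
t=3: π = [0.2764, 0.3896, 0.3340], E[r] = 0.8828, γ^t·E[r] = 0.452000, running G = 2.282000

G = 2.2820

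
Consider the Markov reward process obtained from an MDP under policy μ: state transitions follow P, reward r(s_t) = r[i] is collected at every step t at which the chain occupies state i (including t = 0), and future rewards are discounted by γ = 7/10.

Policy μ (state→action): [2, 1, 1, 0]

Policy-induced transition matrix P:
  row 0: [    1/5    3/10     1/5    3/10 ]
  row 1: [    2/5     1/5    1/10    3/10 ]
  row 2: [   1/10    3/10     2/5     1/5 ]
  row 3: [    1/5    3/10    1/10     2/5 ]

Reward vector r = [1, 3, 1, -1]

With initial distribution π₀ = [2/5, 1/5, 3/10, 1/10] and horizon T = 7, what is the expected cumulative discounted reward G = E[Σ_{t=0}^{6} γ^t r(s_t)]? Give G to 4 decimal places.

G = 3.1572

t=0: π = [0.4000, 0.2000, 0.3000, 0.1000], E[r] = 1.2000, γ^t·E[r] = 1.200000, running G = 1.200000
t=1: π = [0.2100, 0.2800, 0.2300, 0.2800], E[r] = 1.0000, γ^t·E[r] = 0.700000, running G = 1.900000
t=2: π = [0.2330, 0.2720, 0.1900, 0.3050], E[r] = 0.9340, γ^t·E[r] = 0.457660, running G = 2.357660
t=3: π = [0.2354, 0.2728, 0.1803, 0.3115], E[r] = 0.9226, γ^t·E[r] = 0.316452, running G = 2.674112
t=4: π = [0.2365, 0.2727, 0.1776, 0.3131], E[r] = 0.9192, γ^t·E[r] = 0.220700, running G = 2.894812
t=5: π = [0.2368, 0.2727, 0.1769, 0.3135], E[r] = 0.9184, γ^t·E[r] = 0.154348, running G = 3.049160
t=6: π = [0.2369, 0.2727, 0.1768, 0.3137], E[r] = 0.9181, γ^t·E[r] = 0.108017, running G = 3.157178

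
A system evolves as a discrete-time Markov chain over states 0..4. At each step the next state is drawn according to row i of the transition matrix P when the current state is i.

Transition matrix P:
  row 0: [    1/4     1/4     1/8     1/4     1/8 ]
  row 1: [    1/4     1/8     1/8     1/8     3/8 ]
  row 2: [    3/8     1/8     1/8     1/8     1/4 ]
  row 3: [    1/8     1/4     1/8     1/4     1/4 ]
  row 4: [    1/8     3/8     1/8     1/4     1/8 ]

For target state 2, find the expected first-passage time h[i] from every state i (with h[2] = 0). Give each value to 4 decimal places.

First-step conditioning: h[2] = 0; for i ≠ 2, h[i] = 1 + Σ_k P[i][k]·h[k].
  h[0] = 1 + 1/4·h[0] + 1/4·h[1] + 1/4·h[3] + 1/8·h[4]
  h[1] = 1 + 1/4·h[0] + 1/8·h[1] + 1/8·h[3] + 3/8·h[4]
  h[3] = 1 + 1/8·h[0] + 1/4·h[1] + 1/4·h[3] + 1/4·h[4]
  h[4] = 1 + 1/8·h[0] + 3/8·h[1] + 1/4·h[3] + 1/8·h[4]
Solving the 4×4 linear system over states ≠ 2 gives exactly h = [8, 8, 0, 8, 8] (h[2] = 0 is the target).

h = [8.0000, 8.0000, 0.0000, 8.0000, 8.0000]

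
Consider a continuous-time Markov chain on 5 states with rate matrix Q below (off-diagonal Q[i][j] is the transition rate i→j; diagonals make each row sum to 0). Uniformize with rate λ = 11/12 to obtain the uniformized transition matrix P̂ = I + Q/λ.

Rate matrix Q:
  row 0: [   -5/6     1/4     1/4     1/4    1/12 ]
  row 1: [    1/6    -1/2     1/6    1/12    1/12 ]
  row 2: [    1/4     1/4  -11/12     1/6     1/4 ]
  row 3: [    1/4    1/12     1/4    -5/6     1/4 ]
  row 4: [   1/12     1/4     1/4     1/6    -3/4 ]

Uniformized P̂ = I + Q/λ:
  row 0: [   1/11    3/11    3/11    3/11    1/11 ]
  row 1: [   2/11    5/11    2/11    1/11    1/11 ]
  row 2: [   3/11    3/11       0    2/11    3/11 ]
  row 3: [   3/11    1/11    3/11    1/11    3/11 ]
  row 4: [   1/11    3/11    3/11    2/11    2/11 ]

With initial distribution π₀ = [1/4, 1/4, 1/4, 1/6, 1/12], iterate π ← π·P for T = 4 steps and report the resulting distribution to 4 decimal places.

t=0: π = [0.2500, 0.2500, 0.2500, 0.1667, 0.0833]
t=1: π = [0.1894, 0.2879, 0.1818, 0.1667, 0.1742]
t=2: π = [0.1804, 0.2948, 0.1970, 0.1577, 0.1701]
t=3: π = [0.1822, 0.2976, 0.1922, 0.1571, 0.1709]
t=4: π = [0.1815, 0.2983, 0.1932, 0.1570, 0.1700]

π = [0.1815, 0.2983, 0.1932, 0.1570, 0.1700]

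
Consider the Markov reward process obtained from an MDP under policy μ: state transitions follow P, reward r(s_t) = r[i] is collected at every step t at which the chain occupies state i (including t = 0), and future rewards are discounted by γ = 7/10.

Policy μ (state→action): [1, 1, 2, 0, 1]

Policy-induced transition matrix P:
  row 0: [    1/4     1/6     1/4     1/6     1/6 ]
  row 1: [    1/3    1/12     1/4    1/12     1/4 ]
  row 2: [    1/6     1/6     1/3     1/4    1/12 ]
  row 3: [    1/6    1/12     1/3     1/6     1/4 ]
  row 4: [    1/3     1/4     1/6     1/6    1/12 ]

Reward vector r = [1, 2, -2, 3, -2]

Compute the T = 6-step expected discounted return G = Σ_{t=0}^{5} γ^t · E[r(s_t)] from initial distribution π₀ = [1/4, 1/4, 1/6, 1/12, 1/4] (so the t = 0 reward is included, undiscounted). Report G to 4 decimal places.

t=0: π = [0.2500, 0.2500, 0.1667, 0.0833, 0.2500], E[r] = 0.1667, γ^t·E[r] = 0.166667, running G = 0.166667
t=1: π = [0.2708, 0.1597, 0.2500, 0.1597, 0.1597], E[r] = 0.2500, γ^t·E[r] = 0.175000, running G = 0.341667
t=2: π = [0.2425, 0.1534, 0.2708, 0.1742, 0.1591], E[r] = 0.2118, γ^t·E[r] = 0.103785, running G = 0.445451
t=3: π = [0.2390, 0.1526, 0.2738, 0.1765, 0.1581], E[r] = 0.2097, γ^t·E[r] = 0.071921, running G = 0.517373
t=4: π = [0.2384, 0.1524, 0.2743, 0.1768, 0.1581], E[r] = 0.2086, γ^t·E[r] = 0.050092, running G = 0.567465
t=5: π = [0.2383, 0.1524, 0.2744, 0.1768, 0.1581], E[r] = 0.2086, γ^t·E[r] = 0.035063, running G = 0.602528

G = 0.6025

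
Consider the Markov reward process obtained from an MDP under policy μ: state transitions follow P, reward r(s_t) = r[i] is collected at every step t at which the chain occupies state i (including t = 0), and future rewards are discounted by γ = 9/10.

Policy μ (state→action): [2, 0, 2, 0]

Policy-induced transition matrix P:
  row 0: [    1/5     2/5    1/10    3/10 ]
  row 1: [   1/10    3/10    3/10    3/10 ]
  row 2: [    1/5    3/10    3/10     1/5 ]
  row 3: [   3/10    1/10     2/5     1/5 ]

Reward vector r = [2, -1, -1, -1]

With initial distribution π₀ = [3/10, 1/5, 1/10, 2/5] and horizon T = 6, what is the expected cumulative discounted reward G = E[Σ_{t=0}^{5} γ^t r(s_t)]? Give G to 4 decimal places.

G = -1.5345

t=0: π = [0.3000, 0.2000, 0.1000, 0.4000], E[r] = -0.1000, γ^t·E[r] = -0.100000, running G = -0.100000
t=1: π = [0.2200, 0.2500, 0.2800, 0.2500], E[r] = -0.3400, γ^t·E[r] = -0.306000, running G = -0.406000
t=2: π = [0.2000, 0.2720, 0.2810, 0.2470], E[r] = -0.4000, γ^t·E[r] = -0.324000, running G = -0.730000
t=3: π = [0.1975, 0.2706, 0.2847, 0.2472], E[r] = -0.4075, γ^t·E[r] = -0.297068, running G = -1.027068
t=4: π = [0.1977, 0.2703, 0.2852, 0.2468], E[r] = -0.4070, γ^t·E[r] = -0.267046, running G = -1.294113
t=5: π = [0.1977, 0.2704, 0.2851, 0.2468], E[r] = -0.4071, γ^t·E[r] = -0.240359, running G = -1.534472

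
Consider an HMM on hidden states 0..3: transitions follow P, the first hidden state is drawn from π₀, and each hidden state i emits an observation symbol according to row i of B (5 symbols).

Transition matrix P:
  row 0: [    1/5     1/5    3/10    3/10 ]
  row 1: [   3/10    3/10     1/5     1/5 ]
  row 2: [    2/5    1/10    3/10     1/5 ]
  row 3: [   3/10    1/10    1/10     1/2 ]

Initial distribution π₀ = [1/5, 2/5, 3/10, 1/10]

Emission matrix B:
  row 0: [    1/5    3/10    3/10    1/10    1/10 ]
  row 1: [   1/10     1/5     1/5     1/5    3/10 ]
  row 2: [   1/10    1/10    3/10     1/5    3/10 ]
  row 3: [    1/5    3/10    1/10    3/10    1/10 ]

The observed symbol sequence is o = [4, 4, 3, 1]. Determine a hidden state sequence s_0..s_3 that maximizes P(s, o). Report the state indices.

t=0: δ = [2.000e-02, 1.200e-01, 9.000e-02, 1.000e-02]  (obs o_0=4)
t=1: δ = [3.600e-03, 1.080e-02, 8.100e-03, 2.400e-03]  ψ = [1, 1, 2, 1]  (obs o_1=4)
t=2: δ = [3.240e-04, 6.480e-04, 4.860e-04, 6.480e-04]  ψ = [1, 1, 2, 1]  (obs o_2=3)
t=3: δ = [5.832e-05, 3.888e-05, 1.458e-05, 9.720e-05]  ψ = [1, 1, 2, 3]  (obs o_3=1)
backtrack: best end state = 3; path = [1, 1, 3, 3]

path = [1, 1, 3, 3]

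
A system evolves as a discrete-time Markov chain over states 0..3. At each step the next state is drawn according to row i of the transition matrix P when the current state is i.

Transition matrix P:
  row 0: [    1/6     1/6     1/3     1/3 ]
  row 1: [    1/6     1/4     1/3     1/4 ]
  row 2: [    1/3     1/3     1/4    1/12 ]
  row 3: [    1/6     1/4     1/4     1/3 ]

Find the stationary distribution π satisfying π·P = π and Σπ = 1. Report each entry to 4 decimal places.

Balance equations π_j = Σ_i π_i·P[i][j]:
  π_0 = 1/6·π_0 + 1/6·π_1 + 1/3·π_2 + 1/6·π_3
  π_1 = 1/6·π_0 + 1/4·π_1 + 1/3·π_2 + 1/4·π_3
  π_2 = 1/3·π_0 + 1/3·π_1 + 1/4·π_2 + 1/4·π_3
  normalize: π_0 + π_1 + π_2 + π_3 = 1
Solving the linear system gives exactly π = [26/121, 31/121, 35/121, 29/121].

π = [0.2149, 0.2562, 0.2893, 0.2397]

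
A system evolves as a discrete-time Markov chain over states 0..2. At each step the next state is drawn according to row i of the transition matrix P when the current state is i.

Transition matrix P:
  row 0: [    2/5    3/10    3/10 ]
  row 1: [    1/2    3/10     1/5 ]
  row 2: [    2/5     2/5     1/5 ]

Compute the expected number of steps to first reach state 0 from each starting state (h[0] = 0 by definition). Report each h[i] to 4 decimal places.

First-step conditioning: h[0] = 0; for i ≠ 0, h[i] = 1 + Σ_k P[i][k]·h[k].
  h[1] = 1 + 3/10·h[1] + 1/5·h[2]
  h[2] = 1 + 2/5·h[1] + 1/5·h[2]
Solving the 2×2 linear system over states ≠ 0 gives exactly h = [0, 25/12, 55/24] (h[0] = 0 is the target).

h = [0.0000, 2.0833, 2.2917]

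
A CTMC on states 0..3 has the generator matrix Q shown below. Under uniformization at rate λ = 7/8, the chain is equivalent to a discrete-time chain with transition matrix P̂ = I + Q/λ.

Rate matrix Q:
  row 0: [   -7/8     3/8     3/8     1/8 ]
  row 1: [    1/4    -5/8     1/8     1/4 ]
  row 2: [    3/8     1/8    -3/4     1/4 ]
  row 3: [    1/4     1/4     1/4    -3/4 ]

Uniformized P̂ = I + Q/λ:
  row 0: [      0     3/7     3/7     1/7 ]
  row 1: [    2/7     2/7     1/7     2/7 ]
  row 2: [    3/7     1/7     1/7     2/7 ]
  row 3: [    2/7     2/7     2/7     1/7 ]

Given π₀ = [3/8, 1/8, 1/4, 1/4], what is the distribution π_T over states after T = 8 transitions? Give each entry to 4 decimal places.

π = [0.2496, 0.2862, 0.2453, 0.2189]

t=0: π = [0.3750, 0.1250, 0.2500, 0.2500]
t=1: π = [0.2143, 0.3036, 0.2857, 0.1964]
t=2: π = [0.2653, 0.2755, 0.2321, 0.2270]
t=3: π = [0.2431, 0.2905, 0.2511, 0.2154]
t=4: π = [0.2521, 0.2846, 0.2431, 0.2202]
t=5: π = [0.2484, 0.2870, 0.2464, 0.2182]
t=6: π = [0.2499, 0.2860, 0.2450, 0.2191]
t=7: π = [0.2493, 0.2864, 0.2456, 0.2187]
t=8: π = [0.2496, 0.2862, 0.2453, 0.2189]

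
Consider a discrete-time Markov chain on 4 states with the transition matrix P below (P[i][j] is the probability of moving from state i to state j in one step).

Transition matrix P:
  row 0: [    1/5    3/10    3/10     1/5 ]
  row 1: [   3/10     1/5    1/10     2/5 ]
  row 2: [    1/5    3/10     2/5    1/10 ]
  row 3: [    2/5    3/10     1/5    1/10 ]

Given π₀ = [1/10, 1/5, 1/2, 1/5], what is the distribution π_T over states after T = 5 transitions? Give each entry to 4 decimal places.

π = [0.2690, 0.2727, 0.2495, 0.2087]

t=0: π = [0.1000, 0.2000, 0.5000, 0.2000]
t=1: π = [0.2600, 0.2800, 0.2900, 0.1700]
t=2: π = [0.2620, 0.2720, 0.2560, 0.2100]
t=3: π = [0.2692, 0.2728, 0.2502, 0.2078]
t=4: π = [0.2688, 0.2727, 0.2497, 0.2088]
t=5: π = [0.2690, 0.2727, 0.2495, 0.2087]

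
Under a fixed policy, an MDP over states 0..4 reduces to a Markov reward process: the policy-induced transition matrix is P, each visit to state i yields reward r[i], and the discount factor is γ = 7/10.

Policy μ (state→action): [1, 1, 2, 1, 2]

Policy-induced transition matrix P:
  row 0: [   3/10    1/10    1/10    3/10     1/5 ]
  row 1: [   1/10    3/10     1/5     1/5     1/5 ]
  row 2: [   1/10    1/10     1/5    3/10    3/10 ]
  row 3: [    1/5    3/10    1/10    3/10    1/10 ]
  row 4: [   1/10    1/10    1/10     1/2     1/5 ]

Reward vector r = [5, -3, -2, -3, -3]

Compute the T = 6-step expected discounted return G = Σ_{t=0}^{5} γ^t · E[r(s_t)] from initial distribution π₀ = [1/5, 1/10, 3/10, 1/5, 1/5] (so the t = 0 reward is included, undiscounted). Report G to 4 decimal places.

t=0: π = [0.2000, 0.1000, 0.3000, 0.2000, 0.2000], E[r] = -1.1000, γ^t·E[r] = -1.100000, running G = -1.100000
t=1: π = [0.1600, 0.1600, 0.1400, 0.3300, 0.2100], E[r] = -1.5800, γ^t·E[r] = -1.106000, running G = -2.206000
t=2: π = [0.1650, 0.1980, 0.1300, 0.3260, 0.1810], E[r] = -1.5500, γ^t·E[r] = -0.759500, running G = -2.965500
t=3: π = [0.1656, 0.2048, 0.1328, 0.3164, 0.1804], E[r] = -1.5424, γ^t·E[r] = -0.529043, running G = -3.494543
t=4: π = [0.1648, 0.2042, 0.1338, 0.3156, 0.1816], E[r] = -1.5482, γ^t·E[r] = -0.371713, running G = -3.866256
t=5: π = [0.1645, 0.2040, 0.1338, 0.3159, 0.1818], E[r] = -1.5501, γ^t·E[r] = -0.260526, running G = -4.126782

G = -4.1268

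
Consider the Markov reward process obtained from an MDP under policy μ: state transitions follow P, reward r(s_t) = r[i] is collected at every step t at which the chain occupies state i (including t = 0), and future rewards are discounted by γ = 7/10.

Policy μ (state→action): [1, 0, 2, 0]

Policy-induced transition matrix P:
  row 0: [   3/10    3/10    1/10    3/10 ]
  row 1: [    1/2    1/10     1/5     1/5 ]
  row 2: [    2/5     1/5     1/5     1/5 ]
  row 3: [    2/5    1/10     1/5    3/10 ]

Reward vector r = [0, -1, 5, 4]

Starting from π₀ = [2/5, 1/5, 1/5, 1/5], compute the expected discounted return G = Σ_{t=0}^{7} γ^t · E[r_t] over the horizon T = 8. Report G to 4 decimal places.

t=0: π = [0.4000, 0.2000, 0.2000, 0.2000], E[r] = 1.6000, γ^t·E[r] = 1.600000, running G = 1.600000
t=1: π = [0.3800, 0.2000, 0.1600, 0.2600], E[r] = 1.6400, γ^t·E[r] = 1.148000, running G = 2.748000
t=2: π = [0.3820, 0.1920, 0.1620, 0.2640], E[r] = 1.6740, γ^t·E[r] = 0.820260, running G = 3.568260
t=3: π = [0.3810, 0.1926, 0.1618, 0.2646], E[r] = 1.6748, γ^t·E[r] = 0.574456, running G = 4.142716
t=4: π = [0.3812, 0.1924, 0.1619, 0.2646], E[r] = 1.6754, γ^t·E[r] = 0.402254, running G = 4.544970
t=5: π = [0.3811, 0.1924, 0.1619, 0.2646], E[r] = 1.6753, γ^t·E[r] = 0.281565, running G = 4.826536
t=6: π = [0.3811, 0.1924, 0.1619, 0.2646], E[r] = 1.6753, γ^t·E[r] = 0.197098, running G = 5.023633
t=7: π = [0.3811, 0.1924, 0.1619, 0.2646], E[r] = 1.6753, γ^t·E[r] = 0.137968, running G = 5.161602

G = 5.1616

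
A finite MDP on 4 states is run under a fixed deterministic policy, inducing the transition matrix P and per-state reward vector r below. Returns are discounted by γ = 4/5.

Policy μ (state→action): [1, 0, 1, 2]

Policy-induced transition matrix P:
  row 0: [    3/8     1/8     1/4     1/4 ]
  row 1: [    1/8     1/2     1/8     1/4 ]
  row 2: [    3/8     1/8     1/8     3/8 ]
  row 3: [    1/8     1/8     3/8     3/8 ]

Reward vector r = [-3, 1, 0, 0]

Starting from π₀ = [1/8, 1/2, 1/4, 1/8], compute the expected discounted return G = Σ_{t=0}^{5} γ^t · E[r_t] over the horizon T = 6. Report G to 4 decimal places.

G = -1.0628

t=0: π = [0.1250, 0.5000, 0.2500, 0.1250], E[r] = 0.1250, γ^t·E[r] = 0.125000, running G = 0.125000
t=1: π = [0.2188, 0.3125, 0.1719, 0.2969], E[r] = -0.3438, γ^t·E[r] = -0.275000, running G = -0.150000
t=2: π = [0.2227, 0.2422, 0.2266, 0.3086], E[r] = -0.4258, γ^t·E[r] = -0.272500, running G = -0.422500
t=3: π = [0.2373, 0.2158, 0.2300, 0.3169], E[r] = -0.4961, γ^t·E[r] = -0.254000, running G = -0.676500
t=4: π = [0.2418, 0.2059, 0.2339, 0.3184], E[r] = -0.5195, γ^t·E[r] = -0.212800, running G = -0.889300
t=5: π = [0.2439, 0.2022, 0.2348, 0.3190], E[r] = -0.5296, γ^t·E[r] = -0.173525, running G = -1.062825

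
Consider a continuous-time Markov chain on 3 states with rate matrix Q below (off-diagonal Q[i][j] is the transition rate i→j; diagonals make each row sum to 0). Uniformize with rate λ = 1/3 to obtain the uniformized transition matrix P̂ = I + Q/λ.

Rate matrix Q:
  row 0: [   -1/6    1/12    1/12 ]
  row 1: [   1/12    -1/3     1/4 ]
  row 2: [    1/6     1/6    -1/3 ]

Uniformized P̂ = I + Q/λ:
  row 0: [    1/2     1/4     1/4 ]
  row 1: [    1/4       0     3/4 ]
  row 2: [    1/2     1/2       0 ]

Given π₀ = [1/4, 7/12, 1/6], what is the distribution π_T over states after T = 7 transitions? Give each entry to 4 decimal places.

t=0: π = [0.2500, 0.5833, 0.1667]
t=1: π = [0.3542, 0.1458, 0.5000]
t=2: π = [0.4635, 0.3385, 0.1979]
t=3: π = [0.4154, 0.2148, 0.3698]
t=4: π = [0.4463, 0.2887, 0.2650]
t=5: π = [0.4278, 0.2441, 0.3281]
t=6: π = [0.4390, 0.2710, 0.2900]
t=7: π = [0.4322, 0.2547, 0.3130]

π = [0.4322, 0.2547, 0.3130]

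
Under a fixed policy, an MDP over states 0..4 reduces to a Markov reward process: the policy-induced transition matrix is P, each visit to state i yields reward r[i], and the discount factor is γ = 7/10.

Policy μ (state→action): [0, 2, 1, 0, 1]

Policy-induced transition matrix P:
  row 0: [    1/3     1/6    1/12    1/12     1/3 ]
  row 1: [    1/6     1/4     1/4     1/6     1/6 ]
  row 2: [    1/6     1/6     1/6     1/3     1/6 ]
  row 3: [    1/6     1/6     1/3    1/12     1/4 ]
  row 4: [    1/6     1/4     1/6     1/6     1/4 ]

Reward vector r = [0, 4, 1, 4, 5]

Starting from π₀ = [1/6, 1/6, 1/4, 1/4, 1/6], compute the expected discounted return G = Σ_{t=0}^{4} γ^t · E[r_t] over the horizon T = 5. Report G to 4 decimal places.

G = 7.7856

t=0: π = [0.1667, 0.1667, 0.2500, 0.2500, 0.1667], E[r] = 2.7500, γ^t·E[r] = 2.750000, running G = 2.750000
t=1: π = [0.1944, 0.1944, 0.2083, 0.1736, 0.2292], E[r] = 2.8264, γ^t·E[r] = 1.978472, running G = 4.728472
t=2: π = [0.1991, 0.2020, 0.1956, 0.1707, 0.2326], E[r] = 2.8495, γ^t·E[r] = 1.396273, running G = 6.124745
t=3: π = [0.1998, 0.2029, 0.1954, 0.1685, 0.2335], E[r] = 2.8480, γ^t·E[r] = 0.976862, running G = 7.101607
t=4: π = [0.2000, 0.2030, 0.1950, 0.1685, 0.2335], E[r] = 2.8486, γ^t·E[r] = 0.683945, running G = 7.785552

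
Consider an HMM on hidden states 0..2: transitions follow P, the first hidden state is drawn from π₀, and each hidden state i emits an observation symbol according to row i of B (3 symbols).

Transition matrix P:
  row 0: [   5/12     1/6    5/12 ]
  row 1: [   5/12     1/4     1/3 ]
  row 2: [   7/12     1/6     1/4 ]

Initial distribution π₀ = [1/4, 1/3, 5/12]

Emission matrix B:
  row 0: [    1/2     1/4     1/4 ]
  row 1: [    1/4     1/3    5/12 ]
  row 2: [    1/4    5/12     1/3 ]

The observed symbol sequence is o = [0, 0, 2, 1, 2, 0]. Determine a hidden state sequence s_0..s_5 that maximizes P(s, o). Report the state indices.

t=0: δ = [1.250e-01, 8.333e-02, 1.042e-01]  (obs o_0=0)
t=1: δ = [3.038e-02, 5.208e-03, 1.302e-02]  ψ = [2, 0, 0]  (obs o_1=0)
t=2: δ = [3.165e-03, 2.110e-03, 4.220e-03]  ψ = [0, 0, 0]  (obs o_2=2)
t=3: δ = [6.154e-04, 2.344e-04, 5.494e-04]  ψ = [2, 2, 0]  (obs o_3=1)
t=4: δ = [8.013e-05, 4.273e-05, 8.547e-05]  ψ = [2, 0, 0]  (obs o_4=2)
t=5: δ = [2.493e-05, 3.561e-06, 8.347e-06]  ψ = [2, 2, 0]  (obs o_5=0)
backtrack: best end state = 0; path = [2, 0, 2, 0, 2, 0]

path = [2, 0, 2, 0, 2, 0]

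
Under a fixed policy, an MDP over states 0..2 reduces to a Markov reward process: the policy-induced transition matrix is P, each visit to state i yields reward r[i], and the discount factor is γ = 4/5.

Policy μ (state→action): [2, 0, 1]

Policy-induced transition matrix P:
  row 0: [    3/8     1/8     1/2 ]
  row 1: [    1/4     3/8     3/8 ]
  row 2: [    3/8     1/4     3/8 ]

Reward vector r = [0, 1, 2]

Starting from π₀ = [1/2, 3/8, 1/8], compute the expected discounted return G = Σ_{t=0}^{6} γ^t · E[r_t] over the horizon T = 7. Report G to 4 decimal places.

G = 3.8190

t=0: π = [0.5000, 0.3750, 0.1250], E[r] = 0.6250, γ^t·E[r] = 0.625000, running G = 0.625000
t=1: π = [0.3281, 0.2344, 0.4375], E[r] = 1.1094, γ^t·E[r] = 0.887500, running G = 1.512500
t=2: π = [0.3457, 0.2383, 0.4160], E[r] = 1.0703, γ^t·E[r] = 0.685000, running G = 2.197500
t=3: π = [0.3452, 0.2366, 0.4182], E[r] = 1.0730, γ^t·E[r] = 0.549375, running G = 2.746875
t=4: π = [0.3454, 0.2364, 0.4182], E[r] = 1.0727, γ^t·E[r] = 0.439388, running G = 3.186263
t=5: π = [0.3454, 0.2364, 0.4182], E[r] = 1.0727, γ^t·E[r] = 0.351513, running G = 3.537775
t=6: π = [0.3455, 0.2364, 0.4182], E[r] = 1.0727, γ^t·E[r] = 0.281209, running G = 3.818984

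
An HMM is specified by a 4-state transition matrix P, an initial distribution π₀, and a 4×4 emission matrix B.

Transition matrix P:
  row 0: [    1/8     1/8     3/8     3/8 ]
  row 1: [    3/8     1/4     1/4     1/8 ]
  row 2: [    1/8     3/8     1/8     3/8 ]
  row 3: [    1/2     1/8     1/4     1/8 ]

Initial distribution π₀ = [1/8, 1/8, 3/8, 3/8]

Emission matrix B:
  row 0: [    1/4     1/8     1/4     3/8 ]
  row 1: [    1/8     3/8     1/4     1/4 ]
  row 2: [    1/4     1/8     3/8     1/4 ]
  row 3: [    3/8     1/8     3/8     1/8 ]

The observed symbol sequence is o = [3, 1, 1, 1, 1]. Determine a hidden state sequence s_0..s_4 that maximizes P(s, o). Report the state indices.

path = [2, 1, 1, 1, 1]

t=0: δ = [4.688e-02, 3.125e-02, 9.375e-02, 4.688e-02]  (obs o_0=3)
t=1: δ = [2.930e-03, 1.318e-02, 2.197e-03, 4.395e-03]  ψ = [3, 2, 0, 2]  (obs o_1=1)
t=2: δ = [6.180e-04, 1.236e-03, 4.120e-04, 2.060e-04]  ψ = [1, 1, 1, 1]  (obs o_2=1)
t=3: δ = [5.794e-05, 1.159e-04, 3.862e-05, 2.897e-05]  ψ = [1, 1, 1, 0]  (obs o_3=1)
t=4: δ = [5.431e-06, 1.086e-05, 3.621e-06, 2.716e-06]  ψ = [1, 1, 1, 0]  (obs o_4=1)
backtrack: best end state = 1; path = [2, 1, 1, 1, 1]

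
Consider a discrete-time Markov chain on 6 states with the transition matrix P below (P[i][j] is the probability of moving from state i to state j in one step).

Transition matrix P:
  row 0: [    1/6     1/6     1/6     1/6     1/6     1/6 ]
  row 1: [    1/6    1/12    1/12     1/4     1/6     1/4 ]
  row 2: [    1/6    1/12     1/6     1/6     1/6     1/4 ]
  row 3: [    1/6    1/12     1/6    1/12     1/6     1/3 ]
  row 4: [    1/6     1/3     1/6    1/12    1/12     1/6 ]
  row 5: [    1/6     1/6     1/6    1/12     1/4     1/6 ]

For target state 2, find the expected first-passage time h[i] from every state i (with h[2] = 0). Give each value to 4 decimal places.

h = [6.5549, 7.0570, 0.0000, 6.5177, 6.6350, 6.5646]

First-step conditioning: h[2] = 0; for i ≠ 2, h[i] = 1 + Σ_k P[i][k]·h[k].
  h[0] = 1 + 1/6·h[0] + 1/6·h[1] + 1/6·h[3] + 1/6·h[4] + 1/6·h[5]
  h[1] = 1 + 1/6·h[0] + 1/12·h[1] + 1/4·h[3] + 1/6·h[4] + 1/4·h[5]
  h[3] = 1 + 1/6·h[0] + 1/12·h[1] + 1/12·h[3] + 1/6·h[4] + 1/3·h[5]
  h[4] = 1 + 1/6·h[0] + 1/3·h[1] + 1/12·h[3] + 1/12·h[4] + 1/6·h[5]
  h[5] = 1 + 1/6·h[0] + 1/6·h[1] + 1/12·h[3] + 1/4·h[4] + 1/6·h[5]
Solving the 5×5 linear system over states ≠ 2 gives exactly h = [20130/3071, 21672/3071, 0, 20016/3071, 20376/3071, 20160/3071] (h[2] = 0 is the target).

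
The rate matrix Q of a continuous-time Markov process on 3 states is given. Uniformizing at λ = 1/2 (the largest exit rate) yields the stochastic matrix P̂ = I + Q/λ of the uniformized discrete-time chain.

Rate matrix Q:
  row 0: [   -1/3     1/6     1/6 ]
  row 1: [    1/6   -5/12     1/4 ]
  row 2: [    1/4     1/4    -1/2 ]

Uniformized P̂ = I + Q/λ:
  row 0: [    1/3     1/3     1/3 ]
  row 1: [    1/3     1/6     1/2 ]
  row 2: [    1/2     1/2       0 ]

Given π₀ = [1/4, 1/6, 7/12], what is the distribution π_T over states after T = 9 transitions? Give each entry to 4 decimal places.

π = [0.3819, 0.3274, 0.2907]

t=0: π = [0.2500, 0.1667, 0.5833]
t=1: π = [0.4306, 0.4028, 0.1667]
t=2: π = [0.3611, 0.2940, 0.3449]
t=3: π = [0.3908, 0.3418, 0.2674]
t=4: π = [0.3779, 0.3209, 0.3012]
t=5: π = [0.3835, 0.3300, 0.2864]
t=6: π = [0.3811, 0.3261, 0.2929]
t=7: π = [0.3821, 0.3278, 0.2901]
t=8: π = [0.3817, 0.3270, 0.2913]
t=9: π = [0.3819, 0.3274, 0.2907]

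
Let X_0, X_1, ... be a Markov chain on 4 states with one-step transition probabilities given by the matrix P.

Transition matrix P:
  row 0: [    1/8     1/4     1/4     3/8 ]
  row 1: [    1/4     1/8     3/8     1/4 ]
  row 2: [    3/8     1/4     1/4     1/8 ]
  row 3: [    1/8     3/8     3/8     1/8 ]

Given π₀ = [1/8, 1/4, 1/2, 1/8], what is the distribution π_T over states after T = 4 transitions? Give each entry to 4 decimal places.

t=0: π = [0.1250, 0.2500, 0.5000, 0.1250]
t=1: π = [0.2813, 0.2344, 0.2969, 0.1875]
t=2: π = [0.2285, 0.2441, 0.3027, 0.2246]
t=3: π = [0.2312, 0.2476, 0.3086, 0.2126]
t=4: π = [0.2331, 0.2456, 0.3075, 0.2137]

π = [0.2331, 0.2456, 0.3075, 0.2137]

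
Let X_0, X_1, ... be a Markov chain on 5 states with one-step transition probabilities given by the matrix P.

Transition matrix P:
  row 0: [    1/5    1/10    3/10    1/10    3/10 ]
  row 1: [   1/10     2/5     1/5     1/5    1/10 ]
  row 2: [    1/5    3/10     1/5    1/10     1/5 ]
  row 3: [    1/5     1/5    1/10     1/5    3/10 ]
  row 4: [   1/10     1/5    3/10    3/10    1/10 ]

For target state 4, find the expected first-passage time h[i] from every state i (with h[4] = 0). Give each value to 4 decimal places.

First-step conditioning: h[4] = 0; for i ≠ 4, h[i] = 1 + Σ_k P[i][k]·h[k].
  h[0] = 1 + 1/5·h[0] + 1/10·h[1] + 3/10·h[2] + 1/10·h[3]
  h[1] = 1 + 1/10·h[0] + 2/5·h[1] + 1/5·h[2] + 1/5·h[3]
  h[2] = 1 + 1/5·h[0] + 3/10·h[1] + 1/5·h[2] + 1/10·h[3]
  h[3] = 1 + 1/5·h[0] + 1/5·h[1] + 1/10·h[2] + 1/5·h[3]
Solving the 4×4 linear system over states ≠ 4 gives exactly h = [220/51, 1485/272, 2005/408, 3515/816, 0] (h[4] = 0 is the target).

h = [4.3137, 5.4596, 4.9142, 4.3076, 0.0000]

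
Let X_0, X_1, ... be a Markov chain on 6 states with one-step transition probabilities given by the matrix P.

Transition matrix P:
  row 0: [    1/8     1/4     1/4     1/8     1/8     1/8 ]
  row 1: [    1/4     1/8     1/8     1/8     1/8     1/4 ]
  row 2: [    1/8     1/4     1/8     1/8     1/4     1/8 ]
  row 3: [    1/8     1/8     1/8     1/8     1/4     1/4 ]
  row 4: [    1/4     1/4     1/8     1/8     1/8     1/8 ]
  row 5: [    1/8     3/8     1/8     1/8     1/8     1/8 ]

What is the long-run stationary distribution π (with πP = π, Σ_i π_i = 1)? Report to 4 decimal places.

Balance equations π_j = Σ_i π_i·P[i][j]:
  π_0 = 1/8·π_0 + 1/4·π_1 + 1/8·π_2 + 1/8·π_3 + 1/4·π_4 + 1/8·π_5
  π_1 = 1/4·π_0 + 1/8·π_1 + 1/4·π_2 + 1/8·π_3 + 1/4·π_4 + 3/8·π_5
  π_2 = 1/4·π_0 + 1/8·π_1 + 1/8·π_2 + 1/8·π_3 + 1/8·π_4 + 1/8·π_5
  π_3 = 1/8·π_0 + 1/8·π_1 + 1/8·π_2 + 1/8·π_3 + 1/8·π_4 + 1/8·π_5
  π_4 = 1/8·π_0 + 1/8·π_1 + 1/4·π_2 + 1/4·π_3 + 1/8·π_4 + 1/8·π_5
  normalize: π_0 + π_1 + π_2 + π_3 + π_4 + π_5 = 1
Solving the linear system gives exactly π = [898/5183, 129/568, 6081/41464, 1/8, 6591/41464, 12/71].

π = [0.1733, 0.2271, 0.1467, 0.1250, 0.1590, 0.1690]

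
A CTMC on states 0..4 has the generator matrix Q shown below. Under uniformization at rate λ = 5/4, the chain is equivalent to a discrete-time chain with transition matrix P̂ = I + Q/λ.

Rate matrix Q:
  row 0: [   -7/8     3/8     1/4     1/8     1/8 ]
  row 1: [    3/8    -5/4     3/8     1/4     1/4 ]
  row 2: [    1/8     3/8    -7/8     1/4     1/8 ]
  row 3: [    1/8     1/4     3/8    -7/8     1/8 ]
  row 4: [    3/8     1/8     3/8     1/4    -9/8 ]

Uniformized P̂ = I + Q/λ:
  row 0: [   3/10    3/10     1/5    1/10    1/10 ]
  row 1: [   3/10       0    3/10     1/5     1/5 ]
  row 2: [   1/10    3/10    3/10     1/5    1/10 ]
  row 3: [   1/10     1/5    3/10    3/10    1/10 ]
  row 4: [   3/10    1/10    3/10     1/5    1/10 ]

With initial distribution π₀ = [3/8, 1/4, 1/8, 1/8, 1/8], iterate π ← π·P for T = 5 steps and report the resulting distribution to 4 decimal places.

π = [0.2043, 0.1970, 0.2795, 0.1995, 0.1197]

t=0: π = [0.3750, 0.2500, 0.1250, 0.1250, 0.1250]
t=1: π = [0.2500, 0.1875, 0.2625, 0.1750, 0.1250]
t=2: π = [0.2125, 0.2013, 0.2750, 0.1925, 0.1188]
t=3: π = [0.2065, 0.1966, 0.2788, 0.1980, 0.1201]
t=4: π = [0.2047, 0.1972, 0.2794, 0.1992, 0.1197]
t=5: π = [0.2043, 0.1970, 0.2795, 0.1995, 0.1197]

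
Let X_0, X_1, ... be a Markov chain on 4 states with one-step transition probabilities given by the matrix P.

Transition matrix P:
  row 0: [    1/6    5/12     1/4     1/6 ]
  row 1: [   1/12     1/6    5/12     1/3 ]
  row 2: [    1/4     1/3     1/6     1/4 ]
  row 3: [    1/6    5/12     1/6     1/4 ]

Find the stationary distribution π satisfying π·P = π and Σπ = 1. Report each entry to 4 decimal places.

Balance equations π_j = Σ_i π_i·P[i][j]:
  π_0 = 1/6·π_0 + 1/12·π_1 + 1/4·π_2 + 1/6·π_3
  π_1 = 5/12·π_0 + 1/6·π_1 + 1/3·π_2 + 5/12·π_3
  π_2 = 1/4·π_0 + 5/12·π_1 + 1/6·π_2 + 1/6·π_3
  normalize: π_0 + π_1 + π_2 + π_3 = 1
Solving the linear system gives exactly π = [353/2180, 689/2180, 113/436, 573/2180].

π = [0.1619, 0.3161, 0.2592, 0.2628]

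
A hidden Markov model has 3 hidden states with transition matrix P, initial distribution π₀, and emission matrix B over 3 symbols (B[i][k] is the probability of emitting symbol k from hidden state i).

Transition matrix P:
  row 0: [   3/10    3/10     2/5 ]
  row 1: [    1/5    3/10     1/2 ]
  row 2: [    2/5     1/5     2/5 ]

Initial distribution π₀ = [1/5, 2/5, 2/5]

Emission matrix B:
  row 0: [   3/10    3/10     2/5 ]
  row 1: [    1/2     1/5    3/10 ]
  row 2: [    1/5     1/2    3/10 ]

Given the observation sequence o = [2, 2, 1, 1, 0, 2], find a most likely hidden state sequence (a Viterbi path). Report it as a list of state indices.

path = [2, 0, 2, 2, 1, 2]

t=0: δ = [8.000e-02, 1.200e-01, 1.200e-01]  (obs o_0=2)
t=1: δ = [1.920e-02, 1.080e-02, 1.800e-02]  ψ = [2, 1, 1]  (obs o_1=2)
t=2: δ = [2.160e-03, 1.152e-03, 3.840e-03]  ψ = [2, 0, 0]  (obs o_2=1)
t=3: δ = [4.608e-04, 1.536e-04, 7.680e-04]  ψ = [2, 2, 2]  (obs o_3=1)
t=4: δ = [9.216e-05, 7.680e-05, 6.144e-05]  ψ = [2, 2, 2]  (obs o_4=0)
t=5: δ = [1.106e-05, 8.294e-06, 1.152e-05]  ψ = [0, 0, 1]  (obs o_5=2)
backtrack: best end state = 2; path = [2, 0, 2, 2, 1, 2]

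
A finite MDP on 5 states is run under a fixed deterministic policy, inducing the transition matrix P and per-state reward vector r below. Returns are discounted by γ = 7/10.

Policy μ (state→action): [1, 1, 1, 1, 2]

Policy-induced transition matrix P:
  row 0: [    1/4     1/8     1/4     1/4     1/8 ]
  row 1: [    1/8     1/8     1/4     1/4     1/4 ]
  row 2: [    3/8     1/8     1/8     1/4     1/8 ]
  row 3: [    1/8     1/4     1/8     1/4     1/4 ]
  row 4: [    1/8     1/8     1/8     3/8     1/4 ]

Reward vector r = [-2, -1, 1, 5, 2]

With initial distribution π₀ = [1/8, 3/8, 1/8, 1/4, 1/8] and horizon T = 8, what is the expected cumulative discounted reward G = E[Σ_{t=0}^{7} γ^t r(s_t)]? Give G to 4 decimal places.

t=0: π = [0.1250, 0.3750, 0.1250, 0.2500, 0.1250], E[r] = 1.0000, γ^t·E[r] = 1.000000, running G = 1.000000
t=1: π = [0.1719, 0.1563, 0.1875, 0.2656, 0.2188], E[r] = 1.4531, γ^t·E[r] = 1.017188, running G = 2.017188
t=2: π = [0.1934, 0.1582, 0.1660, 0.2773, 0.2051], E[r] = 1.4180, γ^t·E[r] = 0.694805, running G = 2.711992
t=3: π = [0.1907, 0.1597, 0.1689, 0.2756, 0.2051], E[r] = 1.4163, γ^t·E[r] = 0.485777, running G = 3.197769
t=4: π = [0.1911, 0.1595, 0.1688, 0.2756, 0.2050], E[r] = 1.4155, γ^t·E[r] = 0.339853, running G = 3.537623
t=5: π = [0.1911, 0.1595, 0.1688, 0.2756, 0.2050], E[r] = 1.4154, γ^t·E[r] = 0.237884, running G = 3.775507
t=6: π = [0.1911, 0.1595, 0.1688, 0.2756, 0.2050], E[r] = 1.4153, γ^t·E[r] = 0.166514, running G = 3.942021
t=7: π = [0.1911, 0.1595, 0.1688, 0.2756, 0.2050], E[r] = 1.4153, γ^t·E[r] = 0.116559, running G = 4.058580

G = 4.0586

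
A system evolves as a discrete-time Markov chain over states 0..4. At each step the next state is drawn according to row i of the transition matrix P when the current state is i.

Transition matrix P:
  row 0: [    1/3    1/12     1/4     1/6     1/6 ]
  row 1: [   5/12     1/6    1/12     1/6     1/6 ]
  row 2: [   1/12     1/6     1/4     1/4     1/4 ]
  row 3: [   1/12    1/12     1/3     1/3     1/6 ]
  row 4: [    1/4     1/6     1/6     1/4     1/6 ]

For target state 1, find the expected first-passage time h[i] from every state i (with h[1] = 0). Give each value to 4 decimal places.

First-step conditioning: h[1] = 0; for i ≠ 1, h[i] = 1 + Σ_k P[i][k]·h[k].
  h[0] = 1 + 1/3·h[0] + 1/4·h[2] + 1/6·h[3] + 1/6·h[4]
  h[2] = 1 + 1/12·h[0] + 1/4·h[2] + 1/4·h[3] + 1/4·h[4]
  h[3] = 1 + 1/12·h[0] + 1/3·h[2] + 1/3·h[3] + 1/6·h[4]
  h[4] = 1 + 1/4·h[0] + 1/6·h[2] + 1/4·h[3] + 1/6·h[4]
Solving the 4×4 linear system over states ≠ 1 gives exactly h = [5748/691, 0, 5228/691, 5696/691, 5308/691] (h[1] = 0 is the target).

h = [8.3184, 0.0000, 7.5658, 8.2431, 7.6816]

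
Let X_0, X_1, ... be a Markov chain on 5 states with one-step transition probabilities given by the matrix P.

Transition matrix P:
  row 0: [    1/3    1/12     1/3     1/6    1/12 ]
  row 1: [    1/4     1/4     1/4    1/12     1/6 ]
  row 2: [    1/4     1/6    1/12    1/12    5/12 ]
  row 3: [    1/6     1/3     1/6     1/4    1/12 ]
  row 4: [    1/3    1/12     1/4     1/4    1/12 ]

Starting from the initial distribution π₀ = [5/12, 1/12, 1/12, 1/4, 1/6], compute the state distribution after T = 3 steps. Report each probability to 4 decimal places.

t=0: π = [0.4167, 0.0833, 0.0833, 0.2500, 0.1667]
t=1: π = [0.2778, 0.1667, 0.2500, 0.1875, 0.1181]
t=2: π = [0.2674, 0.1788, 0.2159, 0.1574, 0.1806]
t=3: π = [0.2742, 0.1705, 0.2232, 0.1619, 0.1702]

π = [0.2742, 0.1705, 0.2232, 0.1619, 0.1702]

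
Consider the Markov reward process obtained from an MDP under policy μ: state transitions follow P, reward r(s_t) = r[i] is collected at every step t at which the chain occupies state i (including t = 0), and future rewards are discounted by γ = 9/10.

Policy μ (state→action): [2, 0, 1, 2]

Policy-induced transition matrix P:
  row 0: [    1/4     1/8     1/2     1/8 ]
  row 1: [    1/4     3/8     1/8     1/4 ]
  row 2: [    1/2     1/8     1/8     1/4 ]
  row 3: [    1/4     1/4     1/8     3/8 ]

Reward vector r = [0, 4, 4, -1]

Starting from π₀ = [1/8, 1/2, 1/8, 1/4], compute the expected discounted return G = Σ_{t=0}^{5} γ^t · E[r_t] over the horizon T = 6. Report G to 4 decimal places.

G = 7.9926

t=0: π = [0.1250, 0.5000, 0.1250, 0.2500], E[r] = 2.2500, γ^t·E[r] = 2.250000, running G = 2.250000
t=1: π = [0.2813, 0.2813, 0.1719, 0.2656], E[r] = 1.5469, γ^t·E[r] = 1.392188, running G = 3.642188
t=2: π = [0.2930, 0.2285, 0.2305, 0.2480], E[r] = 1.5879, γ^t·E[r] = 1.286191, running G = 4.928379
t=3: π = [0.3076, 0.2131, 0.2349, 0.2444], E[r] = 1.5476, γ^t·E[r] = 1.128206, running G = 6.056585
t=4: π = [0.3087, 0.2088, 0.2404, 0.2421], E[r] = 1.5547, γ^t·E[r] = 1.020010, running G = 7.076595
t=5: π = [0.3101, 0.2075, 0.2408, 0.2417], E[r] = 1.5513, γ^t·E[r] = 0.916016, running G = 7.992611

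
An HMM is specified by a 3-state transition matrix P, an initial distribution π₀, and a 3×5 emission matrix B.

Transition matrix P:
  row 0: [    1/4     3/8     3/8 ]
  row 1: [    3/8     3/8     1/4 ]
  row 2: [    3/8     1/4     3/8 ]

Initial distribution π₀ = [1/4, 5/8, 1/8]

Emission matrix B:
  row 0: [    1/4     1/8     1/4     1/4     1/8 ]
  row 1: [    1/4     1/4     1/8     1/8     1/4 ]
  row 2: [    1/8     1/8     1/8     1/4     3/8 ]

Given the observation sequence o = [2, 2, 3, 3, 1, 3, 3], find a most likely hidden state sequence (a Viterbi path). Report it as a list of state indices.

path = [1, 0, 2, 0, 1, 0, 2]

t=0: δ = [6.250e-02, 7.812e-02, 1.562e-02]  (obs o_0=2)
t=1: δ = [7.324e-03, 3.662e-03, 2.930e-03]  ψ = [1, 1, 0]  (obs o_1=2)
t=2: δ = [4.578e-04, 3.433e-04, 6.866e-04]  ψ = [0, 0, 0]  (obs o_2=3)
t=3: δ = [6.437e-05, 2.146e-05, 6.437e-05]  ψ = [2, 0, 2]  (obs o_3=3)
t=4: δ = [3.017e-06, 6.035e-06, 3.017e-06]  ψ = [2, 0, 0]  (obs o_4=1)
t=5: δ = [5.658e-07, 2.829e-07, 3.772e-07]  ψ = [1, 1, 1]  (obs o_5=3)
t=6: δ = [3.536e-08, 2.652e-08, 5.304e-08]  ψ = [0, 0, 0]  (obs o_6=3)
backtrack: best end state = 2; path = [1, 0, 2, 0, 1, 0, 2]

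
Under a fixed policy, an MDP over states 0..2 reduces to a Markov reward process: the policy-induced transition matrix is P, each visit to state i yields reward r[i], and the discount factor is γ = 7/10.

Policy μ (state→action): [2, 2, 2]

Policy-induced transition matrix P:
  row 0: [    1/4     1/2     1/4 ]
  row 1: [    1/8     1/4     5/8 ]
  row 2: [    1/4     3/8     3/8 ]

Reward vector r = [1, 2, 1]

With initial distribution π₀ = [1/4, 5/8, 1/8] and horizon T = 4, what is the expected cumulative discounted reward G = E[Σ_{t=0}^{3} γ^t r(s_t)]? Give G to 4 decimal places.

G = 3.6842

t=0: π = [0.2500, 0.6250, 0.1250], E[r] = 1.6250, γ^t·E[r] = 1.625000, running G = 1.625000
t=1: π = [0.1719, 0.3281, 0.5000], E[r] = 1.3281, γ^t·E[r] = 0.929688, running G = 2.554688
t=2: π = [0.2090, 0.3555, 0.4355], E[r] = 1.3555, γ^t·E[r] = 0.664180, running G = 3.218867
t=3: π = [0.2056, 0.3567, 0.4377], E[r] = 1.3567, γ^t·E[r] = 0.465344, running G = 3.684212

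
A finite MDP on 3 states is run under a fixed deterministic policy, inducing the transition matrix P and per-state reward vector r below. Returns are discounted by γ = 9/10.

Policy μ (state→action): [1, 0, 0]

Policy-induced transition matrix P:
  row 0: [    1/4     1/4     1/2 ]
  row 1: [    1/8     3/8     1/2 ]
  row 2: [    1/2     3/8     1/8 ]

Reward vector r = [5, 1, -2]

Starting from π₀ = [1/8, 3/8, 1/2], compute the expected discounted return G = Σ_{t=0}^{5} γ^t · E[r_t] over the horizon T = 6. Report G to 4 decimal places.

t=0: π = [0.1250, 0.3750, 0.5000], E[r] = 0.0000, γ^t·E[r] = 0.000000, running G = 0.000000
t=1: π = [0.3281, 0.3594, 0.3125], E[r] = 1.3750, γ^t·E[r] = 1.237500, running G = 1.237500
t=2: π = [0.2832, 0.3340, 0.3828], E[r] = 0.9844, γ^t·E[r] = 0.797344, running G = 2.034844
t=3: π = [0.3040, 0.3396, 0.3564], E[r] = 1.1465, γ^t·E[r] = 0.835787, running G = 2.870631
t=4: π = [0.2967, 0.3370, 0.3663], E[r] = 1.0876, γ^t·E[r] = 0.713605, running G = 3.584236
t=5: π = [0.2995, 0.3379, 0.3626], E[r] = 1.1100, γ^t·E[r] = 0.655417, running G = 4.239653

G = 4.2397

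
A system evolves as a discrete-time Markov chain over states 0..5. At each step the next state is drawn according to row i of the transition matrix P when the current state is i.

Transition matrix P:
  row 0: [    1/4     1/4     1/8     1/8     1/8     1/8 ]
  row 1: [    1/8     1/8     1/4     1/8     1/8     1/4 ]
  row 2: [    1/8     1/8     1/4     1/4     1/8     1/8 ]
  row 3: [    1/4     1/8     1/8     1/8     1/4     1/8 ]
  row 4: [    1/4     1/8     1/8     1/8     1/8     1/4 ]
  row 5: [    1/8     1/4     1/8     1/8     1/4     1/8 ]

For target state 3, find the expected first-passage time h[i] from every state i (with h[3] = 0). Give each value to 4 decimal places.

First-step conditioning: h[3] = 0; for i ≠ 3, h[i] = 1 + Σ_k P[i][k]·h[k].
  h[0] = 1 + 1/4·h[0] + 1/4·h[1] + 1/8·h[2] + 1/8·h[4] + 1/8·h[5]
  h[1] = 1 + 1/8·h[0] + 1/8·h[1] + 1/4·h[2] + 1/8·h[4] + 1/4·h[5]
  h[2] = 1 + 1/8·h[0] + 1/8·h[1] + 1/4·h[2] + 1/8·h[4] + 1/8·h[5]
  h[4] = 1 + 1/4·h[0] + 1/8·h[1] + 1/8·h[2] + 1/8·h[4] + 1/4·h[5]
  h[5] = 1 + 1/8·h[0] + 1/4·h[1] + 1/8·h[2] + 1/4·h[4] + 1/8·h[5]
Solving the 5×5 linear system over states ≠ 3 gives exactly h = [8078/1181, 7952/1181, 6942/1181, 0, 8094/1181, 8080/1181] (h[3] = 0 is the target).

h = [6.8400, 6.7333, 5.8781, 0.0000, 6.8535, 6.8417]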